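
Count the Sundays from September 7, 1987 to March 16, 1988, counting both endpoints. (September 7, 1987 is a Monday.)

September 7, 1987 is a Monday; the first Sunday on or after it is September 13, 1987 (6 days later).
From September 13, 1987 to March 16, 1988: 17 + 31 + 30 + 31 + 31 + 29 + 16 = 185 days (rest of September, October, November, December, January, February, March).
185 ÷ 7 = 26 full weeks with remainder 3, so 26 more Sundays after the first → 27.

27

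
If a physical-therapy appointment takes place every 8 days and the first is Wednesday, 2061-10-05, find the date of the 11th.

2061-12-24

The 11th occurrence is 10 intervals after the first: 10 × 8 = 80 days after 2061-10-05.
October has 31 days — 26 days to the end of October leaves 54.
November has 30 days (24 left).
24 days into December → 2061-12-24.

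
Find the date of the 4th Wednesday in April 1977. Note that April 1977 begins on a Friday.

April 27, 1977

April 1977 begins on a Friday, so the first Wednesday is April 6 (5 days later).
The 4th Wednesday is 3 weeks later: 6 + 21 = 27.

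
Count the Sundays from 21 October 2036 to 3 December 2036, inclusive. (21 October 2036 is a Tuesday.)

21 October 2036 is a Tuesday; the first Sunday on or after it is 26 October 2036 (5 days later).
From 26 October 2036 to 3 December 2036: 5 + 30 + 3 = 38 days (rest of October, November, December).
38 ÷ 7 = 5 full weeks with remainder 3, so 5 more Sundays after the first → 6.

6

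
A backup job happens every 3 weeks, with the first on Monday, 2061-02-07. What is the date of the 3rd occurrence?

The 3rd occurrence is 2 intervals after the first: 2 × 21 = 42 days after 2061-02-07.
February has 28 days — 21 days to the end of February leaves 21.
21 days into March → 2061-03-21.

2061-03-21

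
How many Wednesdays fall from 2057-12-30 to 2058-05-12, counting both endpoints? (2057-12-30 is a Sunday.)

19

2057-12-30 is a Sunday; the first Wednesday on or after it is 2058-01-02 (3 days later).
From 2058-01-02 to 2058-05-12: 29 + 28 + 31 + 30 + 12 = 130 days (rest of January, February, March, April, May).
130 ÷ 7 = 18 full weeks with remainder 4, so 18 more Wednesdays after the first → 19.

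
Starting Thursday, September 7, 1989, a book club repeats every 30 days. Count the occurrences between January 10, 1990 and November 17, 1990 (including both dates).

10

Occurrences land 30·i days after September 7, 1989 for i = 0, 1, 2, …
January 10, 1990 is 125 days after the start; 125 ÷ 30 = 4 remainder 5; since the remainder is 5, round up to i = 5. First occurrence in the window: #6 on February 4, 1990 (5×30 = 150 days in).
November 17, 1990 is 436 days after the start; 436 ÷ 30 = 14 remainder 16. Last occurrence in the window: #15 on November 1, 1990.
Occurrences #6 through #15: 10 in total.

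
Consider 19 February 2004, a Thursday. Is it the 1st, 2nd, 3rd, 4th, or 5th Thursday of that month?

Day 19 falls in week ⌈19/7⌉ of the month.
Days 1–7 hold the 1st Thursday, 8–14 the 2nd, 15–21 the 3rd, 22–28 the 4th, 29–31 the 5th.
19 is in the range for the 3rd.

3rd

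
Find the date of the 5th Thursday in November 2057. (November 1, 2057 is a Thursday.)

November 2057 begins on a Thursday, so the first Thursday is November 1.
The 5th Thursday is 4 weeks later: 1 + 28 = 29.

November 29, 2057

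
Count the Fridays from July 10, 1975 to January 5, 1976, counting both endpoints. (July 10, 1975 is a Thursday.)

26

July 10, 1975 is a Thursday; the first Friday on or after it is July 11, 1975 (1 day later).
From July 11, 1975 to January 5, 1976: 20 + 31 + 30 + 31 + 30 + 31 + 5 = 178 days (rest of July, August, September, October, November, December, January).
178 ÷ 7 = 25 full weeks with remainder 3, so 25 more Fridays after the first → 26.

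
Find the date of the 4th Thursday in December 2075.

The first Thursday of December 2075 is December 5.
The 4th Thursday is 3 weeks later: 5 + 21 = 26.

2075-12-26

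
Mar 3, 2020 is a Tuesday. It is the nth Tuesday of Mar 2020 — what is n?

Day 3 falls in week ⌈3/7⌉ of the month.
Days 1–7 hold the 1st Tuesday, 8–14 the 2nd, 15–21 the 3rd, 22–28 the 4th, 29–31 the 5th.
3 is in the range for the 1st.

1st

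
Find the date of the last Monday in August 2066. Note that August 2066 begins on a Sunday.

August 2066 begins on a Sunday, so the first Monday is August 2 (1 day later).
August 2066 has 31 days. Adding weeks: 2, 9, 16, 23, 30 — the last one ≤ 31 is the 30th.

August 30, 2066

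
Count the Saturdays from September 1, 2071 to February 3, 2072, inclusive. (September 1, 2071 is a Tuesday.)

22

September 1, 2071 is a Tuesday; the first Saturday on or after it is September 5, 2071 (4 days later).
From September 5, 2071 to February 3, 2072: 25 + 31 + 30 + 31 + 31 + 3 = 151 days (rest of September, October, November, December, January, February).
151 ÷ 7 = 21 full weeks with remainder 4, so 21 more Saturdays after the first → 22.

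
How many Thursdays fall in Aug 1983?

Aug 1, 1983 is a Monday; the first Thursday on or after it is Aug 4, 1983 (3 days later).
From Aug 4, 1983 to Aug 31, 1983 is 31 − 4 = 27 days.
27 ÷ 7 = 3 full weeks with remainder 6, so 3 more Thursdays after the first → 4.

4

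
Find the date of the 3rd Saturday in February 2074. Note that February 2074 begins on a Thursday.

17 February 2074

February 2074 begins on a Thursday, so the first Saturday is February 3 (2 days later).
The 3rd Saturday is 2 weeks later: 3 + 14 = 17.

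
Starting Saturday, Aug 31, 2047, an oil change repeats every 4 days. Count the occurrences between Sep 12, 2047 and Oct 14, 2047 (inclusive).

9

Occurrences land 4·i days after Aug 31, 2047 for i = 0, 1, 2, …
Sep 12, 2047 is 12 days after the start; 12 ÷ 4 = 3 remainder 0. First occurrence in the window: #4 on Sep 12, 2047 (3×4 = 12 days in).
Oct 14, 2047 is 44 days after the start; 44 ÷ 4 = 11 remainder 0. Last occurrence in the window: #12 on Oct 14, 2047.
Occurrences #4 through #12: 9 in total.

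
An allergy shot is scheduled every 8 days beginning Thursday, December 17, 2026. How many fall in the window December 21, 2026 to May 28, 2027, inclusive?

Occurrences land 8·i days after December 17, 2026 for i = 0, 1, 2, …
December 21, 2026 is 4 days after the start; 4 ÷ 8 = 0 remainder 4; since the remainder is 4, round up to i = 1. First occurrence in the window: #2 on December 25, 2026 (1×8 = 8 days in).
May 28, 2027 is 162 days after the start; 162 ÷ 8 = 20 remainder 2. Last occurrence in the window: #21 on May 26, 2027.
Occurrences #2 through #21: 20 in total.

20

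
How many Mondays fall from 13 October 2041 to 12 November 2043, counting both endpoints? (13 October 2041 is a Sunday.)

109

13 October 2041 is a Sunday; the first Monday on or after it is 14 October 2041 (1 day later).
From 14 October 2041 to 12 November 2043: 78 + 365 + 316 = 759 days (rest of 2041, 2042, to 12 November 2043 in 2043).
759 ÷ 7 = 108 full weeks with remainder 3, so 108 more Mondays after the first → 109.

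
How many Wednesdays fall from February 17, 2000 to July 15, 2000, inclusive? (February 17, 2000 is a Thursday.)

February 17, 2000 is a Thursday; the first Wednesday on or after it is February 23, 2000 (6 days later).
From February 23, 2000 to July 15, 2000: 6 + 31 + 30 + 31 + 30 + 15 = 143 days (rest of February, March, April, May, June, July).
143 ÷ 7 = 20 full weeks with remainder 3, so 20 more Wednesdays after the first → 21.

21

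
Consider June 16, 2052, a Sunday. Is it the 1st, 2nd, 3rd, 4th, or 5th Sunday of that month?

Day 16 falls in week ⌈16/7⌉ of the month.
Days 1–7 hold the 1st Sunday, 8–14 the 2nd, 15–21 the 3rd, 22–28 the 4th, 29–31 the 5th.
16 is in the range for the 3rd.

3rd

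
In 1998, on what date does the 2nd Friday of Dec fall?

Dec 11, 1998

Dec 1998 begins on a Tuesday, so the first Friday is Dec 4 (3 days later).
The 2nd Friday is 1 weeks later: 4 + 7 = 11.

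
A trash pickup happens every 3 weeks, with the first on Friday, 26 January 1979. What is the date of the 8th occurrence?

The 8th occurrence is 7 intervals after the first: 7 × 21 = 147 days after 26 January 1979.
January has 31 days — 5 days to the end of January leaves 142.
February has 28 days (114 left).
March has 31 days (83 left).
April has 30 days (53 left).
May has 31 days (22 left).
22 days into June → 22 June 1979.

22 June 1979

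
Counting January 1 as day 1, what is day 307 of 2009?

Nov 3, 2009

Jan has 31 days (307 − 31 = 276 remain).
Feb has 28 days (276 − 28 = 248 remain).
Mar has 31 days (248 − 31 = 217 remain).
Apr has 30 days (217 − 30 = 187 remain).
May has 31 days (187 − 31 = 156 remain).
Jun has 30 days (156 − 30 = 126 remain).
Jul has 31 days (126 − 31 = 95 remain).
Aug has 31 days (95 − 31 = 64 remain).
Sep has 30 days (64 − 30 = 34 remain).
Oct has 31 days (34 − 31 = 3 remain).
3 into Nov → Nov 3.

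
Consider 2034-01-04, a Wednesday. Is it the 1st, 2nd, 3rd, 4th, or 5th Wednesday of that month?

Day 4 falls in week ⌈4/7⌉ of the month.
Days 1–7 hold the 1st Wednesday, 8–14 the 2nd, 15–21 the 3rd, 22–28 the 4th, 29–31 the 5th.
4 is in the range for the 1st.

1st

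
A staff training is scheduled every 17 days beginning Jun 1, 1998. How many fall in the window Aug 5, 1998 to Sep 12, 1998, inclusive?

3

Occurrences land 17·i days after Jun 1, 1998 for i = 0, 1, 2, …
Aug 5, 1998 is 65 days after the start; 65 ÷ 17 = 3 remainder 14; since the remainder is 14, round up to i = 4. First occurrence in the window: #5 on Aug 8, 1998 (4×17 = 68 days in).
Sep 12, 1998 is 103 days after the start; 103 ÷ 17 = 6 remainder 1. Last occurrence in the window: #7 on Sep 11, 1998.
Occurrences #5 through #7: 3 in total.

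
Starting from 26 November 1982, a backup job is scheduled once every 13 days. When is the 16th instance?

The 16th occurrence is 15 intervals after the first: 15 × 13 = 195 days after 26 November 1982.
November has 30 days — 4 days to the end of November leaves 191.
December has 31 days (160 left).
January has 31 days (129 left).
February has 28 days (101 left).
March has 31 days (70 left).
April has 30 days (40 left).
May has 31 days (9 left).
9 days into June → 9 June 1983.

9 June 1983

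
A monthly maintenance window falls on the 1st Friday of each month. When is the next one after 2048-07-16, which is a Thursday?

July 2048 starts on a Wednesday, so its 1st Friday is 2048-07-03 (2 days in).
That is not after 2048-07-16, so look at August 2048.
August 2048 starts on a Saturday, so its 1st Friday is 2048-08-07 (6 days in).

2048-08-07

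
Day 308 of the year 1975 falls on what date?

January has 31 days (308 − 31 = 277 remain).
February has 28 days (277 − 28 = 249 remain).
March has 31 days (249 − 31 = 218 remain).
April has 30 days (218 − 30 = 188 remain).
May has 31 days (188 − 31 = 157 remain).
June has 30 days (157 − 30 = 127 remain).
July has 31 days (127 − 31 = 96 remain).
August has 31 days (96 − 31 = 65 remain).
September has 30 days (65 − 30 = 35 remain).
October has 31 days (35 − 31 = 4 remain).
4 into November → November 4.

4 November 1975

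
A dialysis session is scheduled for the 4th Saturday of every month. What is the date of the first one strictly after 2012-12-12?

December 2012 starts on a Saturday; its first Saturday is the 1st, so the 4th Saturday is the 22nd — 2012-12-22.
2012-12-22 is after 2012-12-12, so that is the next one.

2012-12-22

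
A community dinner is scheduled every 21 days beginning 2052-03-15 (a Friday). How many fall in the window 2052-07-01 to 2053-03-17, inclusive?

Occurrences land 21·i days after 2052-03-15 for i = 0, 1, 2, …
2052-07-01 is 108 days after the start; 108 ÷ 21 = 5 remainder 3; since the remainder is 3, round up to i = 6. First occurrence in the window: #7 on 2052-07-19 (6×21 = 126 days in).
2053-03-17 is 367 days after the start; 367 ÷ 21 = 17 remainder 10. Last occurrence in the window: #18 on 2053-03-07.
Occurrences #7 through #18: 12 in total.

12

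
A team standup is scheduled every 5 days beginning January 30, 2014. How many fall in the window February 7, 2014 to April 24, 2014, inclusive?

Occurrences land 5·i days after January 30, 2014 for i = 0, 1, 2, …
February 7, 2014 is 8 days after the start; 8 ÷ 5 = 1 remainder 3; since the remainder is 3, round up to i = 2. First occurrence in the window: #3 on February 9, 2014 (2×5 = 10 days in).
April 24, 2014 is 84 days after the start; 84 ÷ 5 = 16 remainder 4. Last occurrence in the window: #17 on April 20, 2014.
Occurrences #3 through #17: 15 in total.

15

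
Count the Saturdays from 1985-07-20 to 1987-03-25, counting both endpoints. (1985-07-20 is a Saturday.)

1985-07-20 is a Saturday; the first Saturday on or after it is 1985-07-20.
From 1985-07-20 to 1987-03-25: 164 + 365 + 84 = 613 days (rest of 1985, 1986, to 1987-03-25 in 1987).
613 ÷ 7 = 87 full weeks with remainder 4, so 87 more Saturdays after the first → 88.

88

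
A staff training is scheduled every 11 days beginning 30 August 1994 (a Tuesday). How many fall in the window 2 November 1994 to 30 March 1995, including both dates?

14

Occurrences land 11·i days after 30 August 1994 for i = 0, 1, 2, …
2 November 1994 is 64 days after the start; 64 ÷ 11 = 5 remainder 9; since the remainder is 9, round up to i = 6. First occurrence in the window: #7 on 4 November 1994 (6×11 = 66 days in).
30 March 1995 is 212 days after the start; 212 ÷ 11 = 19 remainder 3. Last occurrence in the window: #20 on 27 March 1995.
Occurrences #7 through #20: 14 in total.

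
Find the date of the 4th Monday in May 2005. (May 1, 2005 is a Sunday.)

May 2005 begins on a Sunday, so the first Monday is May 2 (1 day later).
The 4th Monday is 3 weeks later: 2 + 21 = 23.

May 23, 2005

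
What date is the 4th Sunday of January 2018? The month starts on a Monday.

January 2018 begins on a Monday, so the first Sunday is January 7 (6 days later).
The 4th Sunday is 3 weeks later: 7 + 21 = 28.

2018-01-28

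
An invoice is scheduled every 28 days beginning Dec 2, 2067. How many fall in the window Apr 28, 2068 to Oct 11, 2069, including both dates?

19

Occurrences land 28·i days after Dec 2, 2067 for i = 0, 1, 2, …
Apr 28, 2068 is 148 days after the start; 148 ÷ 28 = 5 remainder 8; since the remainder is 8, round up to i = 6. First occurrence in the window: #7 on May 18, 2068 (6×28 = 168 days in).
Oct 11, 2069 is 679 days after the start; 679 ÷ 28 = 24 remainder 7. Last occurrence in the window: #25 on Oct 4, 2069.
Occurrences #7 through #25: 19 in total.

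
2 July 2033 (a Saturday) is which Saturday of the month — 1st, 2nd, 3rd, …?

Day 2 falls in week ⌈2/7⌉ of the month.
Days 1–7 hold the 1st Saturday, 8–14 the 2nd, 15–21 the 3rd, 22–28 the 4th, 29–31 the 5th.
2 is in the range for the 1st.

1st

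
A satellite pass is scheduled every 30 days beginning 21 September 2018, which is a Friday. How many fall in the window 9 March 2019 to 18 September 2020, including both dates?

Occurrences land 30·i days after 21 September 2018 for i = 0, 1, 2, …
9 March 2019 is 169 days after the start; 169 ÷ 30 = 5 remainder 19; since the remainder is 19, round up to i = 6. First occurrence in the window: #7 on 20 March 2019 (6×30 = 180 days in).
18 September 2020 is 728 days after the start; 728 ÷ 30 = 24 remainder 8. Last occurrence in the window: #25 on 10 September 2020.
Occurrences #7 through #25: 19 in total.

19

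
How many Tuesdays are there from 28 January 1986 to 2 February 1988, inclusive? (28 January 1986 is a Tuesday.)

106

28 January 1986 is a Tuesday; the first Tuesday on or after it is 28 January 1986.
From 28 January 1986 to 2 February 1988: 337 + 365 + 33 = 735 days (rest of 1986, 1987, to 2 February 1988 in 1988).
735 ÷ 7 = 105 full weeks with remainder 0, so 105 more Tuesdays after the first → 106.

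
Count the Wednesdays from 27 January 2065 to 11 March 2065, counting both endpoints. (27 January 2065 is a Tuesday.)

7

27 January 2065 is a Tuesday; the first Wednesday on or after it is 28 January 2065 (1 day later).
From 28 January 2065 to 11 March 2065: 3 + 28 + 11 = 42 days (rest of January, February, March).
42 ÷ 7 = 6 full weeks with remainder 0, so 6 more Wednesdays after the first → 7.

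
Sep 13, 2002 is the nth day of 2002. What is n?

256

Days in months before Sep: 31 + 28 + 31 + 30 + 31 + 30 + 31 + 31 = 243.
Plus 13 days into Sep → day 256.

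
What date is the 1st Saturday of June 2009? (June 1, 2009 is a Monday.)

June 2009 begins on a Monday, so the first Saturday is June 6 (5 days later).

June 6, 2009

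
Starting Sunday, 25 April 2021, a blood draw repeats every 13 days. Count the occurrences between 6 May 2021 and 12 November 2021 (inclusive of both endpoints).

Occurrences land 13·i days after 25 April 2021 for i = 0, 1, 2, …
6 May 2021 is 11 days after the start; 11 ÷ 13 = 0 remainder 11; since the remainder is 11, round up to i = 1. First occurrence in the window: #2 on 8 May 2021 (1×13 = 13 days in).
12 November 2021 is 201 days after the start; 201 ÷ 13 = 15 remainder 6. Last occurrence in the window: #16 on 6 November 2021.
Occurrences #2 through #16: 15 in total.

15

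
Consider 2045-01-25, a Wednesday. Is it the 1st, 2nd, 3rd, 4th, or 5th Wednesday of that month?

Day 25 falls in week ⌈25/7⌉ of the month.
Days 1–7 hold the 1st Wednesday, 8–14 the 2nd, 15–21 the 3rd, 22–28 the 4th, 29–31 the 5th.
25 is in the range for the 4th.

4th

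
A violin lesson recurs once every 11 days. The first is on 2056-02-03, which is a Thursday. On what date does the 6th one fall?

The 6th occurrence is 5 intervals after the first: 5 × 11 = 55 days after 2056-02-03.
February has 29 days — 26 days to the end of February leaves 29.
29 days into March → 2056-03-29.

2056-03-29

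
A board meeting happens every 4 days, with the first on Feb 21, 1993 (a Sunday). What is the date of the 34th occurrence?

The 34th occurrence is 33 intervals after the first: 33 × 4 = 132 days after Feb 21, 1993.
Feb has 28 days — 7 days to the end of Feb leaves 125.
Mar has 31 days (94 left).
Apr has 30 days (64 left).
May has 31 days (33 left).
Jun has 30 days (3 left).
3 days into Jul → Jul 3, 1993.

Jul 3, 1993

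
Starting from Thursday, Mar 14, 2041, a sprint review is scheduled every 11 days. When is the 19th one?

The 19th occurrence is 18 intervals after the first: 18 × 11 = 198 days after Mar 14, 2041.
Mar has 31 days — 17 days to the end of Mar leaves 181.
Apr has 30 days (151 left).
May has 31 days (120 left).
Jun has 30 days (90 left).
Jul has 31 days (59 left).
Aug has 31 days (28 left).
28 days into Sep → Sep 28, 2041.

Sep 28, 2041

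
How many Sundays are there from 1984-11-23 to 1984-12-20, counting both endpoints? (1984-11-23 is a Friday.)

1984-11-23 is a Friday; the first Sunday on or after it is 1984-11-25 (2 days later).
From 1984-11-25 to 1984-12-20: 5 + 20 = 25 days (rest of November, December).
25 ÷ 7 = 3 full weeks with remainder 4, so 3 more Sundays after the first → 4.

4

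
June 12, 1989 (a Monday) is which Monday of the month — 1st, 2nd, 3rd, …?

Day 12 falls in week ⌈12/7⌉ of the month.
Days 1–7 hold the 1st Monday, 8–14 the 2nd, 15–21 the 3rd, 22–28 the 4th, 29–31 the 5th.
12 is in the range for the 2nd.

2nd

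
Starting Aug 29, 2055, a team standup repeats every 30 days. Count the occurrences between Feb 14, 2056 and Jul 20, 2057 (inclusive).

18

Occurrences land 30·i days after Aug 29, 2055 for i = 0, 1, 2, …
Feb 14, 2056 is 169 days after the start; 169 ÷ 30 = 5 remainder 19; since the remainder is 19, round up to i = 6. First occurrence in the window: #7 on Feb 25, 2056 (6×30 = 180 days in).
Jul 20, 2057 is 691 days after the start; 691 ÷ 30 = 23 remainder 1. Last occurrence in the window: #24 on Jul 19, 2057.
Occurrences #7 through #24: 18 in total.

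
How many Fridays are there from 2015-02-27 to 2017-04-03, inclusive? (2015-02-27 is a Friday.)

2015-02-27 is a Friday; the first Friday on or after it is 2015-02-27.
From 2015-02-27 to 2017-04-03: 307 + 366 + 93 = 766 days (rest of 2015, 2016, to 2017-04-03 in 2017).
766 ÷ 7 = 109 full weeks with remainder 3, so 109 more Fridays after the first → 110.

110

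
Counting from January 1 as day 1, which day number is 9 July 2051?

Days in months before July: 31 + 28 + 31 + 30 + 31 + 30 = 181.
Plus 9 days into July → day 190.

190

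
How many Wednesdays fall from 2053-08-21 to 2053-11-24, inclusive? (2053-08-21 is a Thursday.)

13

2053-08-21 is a Thursday; the first Wednesday on or after it is 2053-08-27 (6 days later).
From 2053-08-27 to 2053-11-24: 4 + 30 + 31 + 24 = 89 days (rest of August, September, October, November).
89 ÷ 7 = 12 full weeks with remainder 5, so 12 more Wednesdays after the first → 13.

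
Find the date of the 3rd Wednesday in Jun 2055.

The first Wednesday of Jun 2055 is Jun 2.
The 3rd Wednesday is 2 weeks later: 2 + 14 = 16.

Jun 16, 2055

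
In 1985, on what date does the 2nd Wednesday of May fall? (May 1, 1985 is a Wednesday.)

May 1985 begins on a Wednesday, so the first Wednesday is May 1.
The 2nd Wednesday is 1 weeks later: 1 + 7 = 8.

1985-05-08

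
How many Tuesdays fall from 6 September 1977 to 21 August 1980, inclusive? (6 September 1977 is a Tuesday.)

6 September 1977 is a Tuesday; the first Tuesday on or after it is 6 September 1977.
From 6 September 1977 to 21 August 1980: 116 + 365 + 365 + 234 = 1080 days (rest of 1977, 1978, 1979, to 21 August 1980 in 1980).
1080 ÷ 7 = 154 full weeks with remainder 2, so 154 more Tuesdays after the first → 155.

155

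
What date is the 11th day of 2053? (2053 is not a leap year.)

11 into Jan → Jan 11.

Jan 11, 2053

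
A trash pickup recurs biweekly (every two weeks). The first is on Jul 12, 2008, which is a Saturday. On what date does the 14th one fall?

Jan 10, 2009

The 14th occurrence is 13 intervals after the first: 13 × 14 = 182 days after Jul 12, 2008.
Jul has 31 days — 19 days to the end of Jul leaves 163.
Aug has 31 days (132 left).
Sep has 30 days (102 left).
Oct has 31 days (71 left).
Nov has 30 days (41 left).
Dec has 31 days (10 left).
10 days into Jan → Jan 10, 2009.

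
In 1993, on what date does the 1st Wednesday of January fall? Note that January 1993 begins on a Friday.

January 1993 begins on a Friday, so the first Wednesday is January 6 (5 days later).

January 6, 1993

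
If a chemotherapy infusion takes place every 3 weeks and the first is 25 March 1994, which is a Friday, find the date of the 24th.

The 24th occurrence is 23 intervals after the first: 23 × 21 = 483 days after 25 March 1994.
March has 31 days — 6 days to the end of March leaves 477.
From end of March to end of 1994 is 275 days (202 left).
January has 31 days (171 left).
February has 28 days (143 left).
March has 31 days (112 left).
April has 30 days (82 left).
May has 31 days (51 left).
June has 30 days (21 left).
21 days into July → 21 July 1995.

21 July 1995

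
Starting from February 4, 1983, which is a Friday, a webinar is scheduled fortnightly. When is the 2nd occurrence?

The 2nd occurrence is 1 interval after the first: 1 × 14 = 14 days after February 4, 1983.
14 days later is February 18, 1983.

February 18, 1983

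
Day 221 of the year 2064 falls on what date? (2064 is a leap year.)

Jan has 31 days (221 − 31 = 190 remain).
Feb has 29 days (190 − 29 = 161 remain).
Mar has 31 days (161 − 31 = 130 remain).
Apr has 30 days (130 − 30 = 100 remain).
May has 31 days (100 − 31 = 69 remain).
Jun has 30 days (69 − 30 = 39 remain).
Jul has 31 days (39 − 31 = 8 remain).
8 into Aug → Aug 8.

Aug 8, 2064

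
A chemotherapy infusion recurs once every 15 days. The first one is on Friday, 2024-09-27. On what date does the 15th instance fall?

The 15th occurrence is 14 intervals after the first: 14 × 15 = 210 days after 2024-09-27.
September has 30 days — 3 days to the end of September leaves 207.
October has 31 days (176 left).
November has 30 days (146 left).
December has 31 days (115 left).
January has 31 days (84 left).
February has 28 days (56 left).
March has 31 days (25 left).
25 days into April → 2025-04-25.

2025-04-25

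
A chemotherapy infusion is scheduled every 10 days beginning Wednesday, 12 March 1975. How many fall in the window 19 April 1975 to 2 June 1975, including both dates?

5

Occurrences land 10·i days after 12 March 1975 for i = 0, 1, 2, …
19 April 1975 is 38 days after the start; 38 ÷ 10 = 3 remainder 8; since the remainder is 8, round up to i = 4. First occurrence in the window: #5 on 21 April 1975 (4×10 = 40 days in).
2 June 1975 is 82 days after the start; 82 ÷ 10 = 8 remainder 2. Last occurrence in the window: #9 on 31 May 1975.
Occurrences #5 through #9: 5 in total.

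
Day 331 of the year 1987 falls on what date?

January has 31 days (331 − 31 = 300 remain).
February has 28 days (300 − 28 = 272 remain).
March has 31 days (272 − 31 = 241 remain).
April has 30 days (241 − 30 = 211 remain).
May has 31 days (211 − 31 = 180 remain).
June has 30 days (180 − 30 = 150 remain).
July has 31 days (150 − 31 = 119 remain).
August has 31 days (119 − 31 = 88 remain).
September has 30 days (88 − 30 = 58 remain).
October has 31 days (58 − 31 = 27 remain).
27 into November → November 27.

1987-11-27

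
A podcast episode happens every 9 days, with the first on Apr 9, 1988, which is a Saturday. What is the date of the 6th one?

May 24, 1988

The 6th occurrence is 5 intervals after the first: 5 × 9 = 45 days after Apr 9, 1988.
Apr has 30 days — 21 days to the end of Apr leaves 24.
24 days into May → May 24, 1988.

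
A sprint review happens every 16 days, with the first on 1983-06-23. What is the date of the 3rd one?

The 3rd occurrence is 2 intervals after the first: 2 × 16 = 32 days after 1983-06-23.
June has 30 days — 7 days to the end of June leaves 25.
25 days into July → 1983-07-25.

1983-07-25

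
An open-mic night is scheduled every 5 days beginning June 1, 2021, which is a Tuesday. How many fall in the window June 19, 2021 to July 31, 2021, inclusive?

9

Occurrences land 5·i days after June 1, 2021 for i = 0, 1, 2, …
June 19, 2021 is 18 days after the start; 18 ÷ 5 = 3 remainder 3; since the remainder is 3, round up to i = 4. First occurrence in the window: #5 on June 21, 2021 (4×5 = 20 days in).
July 31, 2021 is 60 days after the start; 60 ÷ 5 = 12 remainder 0. Last occurrence in the window: #13 on July 31, 2021.
Occurrences #5 through #13: 9 in total.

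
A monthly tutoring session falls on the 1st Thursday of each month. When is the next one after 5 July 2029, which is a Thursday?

2 August 2029

July 2029 starts on a Sunday, so its 1st Thursday is 5 July 2029 (4 days in).
That is not after 5 July 2029, so look at August 2029.
August 2029 starts on a Wednesday, so its 1st Thursday is 2 August 2029 (1 day in).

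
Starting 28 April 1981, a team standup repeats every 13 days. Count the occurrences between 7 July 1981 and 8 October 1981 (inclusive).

7

Occurrences land 13·i days after 28 April 1981 for i = 0, 1, 2, …
7 July 1981 is 70 days after the start; 70 ÷ 13 = 5 remainder 5; since the remainder is 5, round up to i = 6. First occurrence in the window: #7 on 15 July 1981 (6×13 = 78 days in).
8 October 1981 is 163 days after the start; 163 ÷ 13 = 12 remainder 7. Last occurrence in the window: #13 on 1 October 1981.
Occurrences #7 through #13: 7 in total.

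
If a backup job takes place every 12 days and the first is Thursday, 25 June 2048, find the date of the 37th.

31 August 2049

The 37th occurrence is 36 intervals after the first: 36 × 12 = 432 days after 25 June 2048.
June has 30 days — 5 days to the end of June leaves 427.
From end of June to end of 2048 is 184 days (243 left).
January has 31 days (212 left).
February has 28 days (184 left).
March has 31 days (153 left).
April has 30 days (123 left).
May has 31 days (92 left).
June has 30 days (62 left).
July has 31 days (31 left).
31 days into August → 31 August 2049.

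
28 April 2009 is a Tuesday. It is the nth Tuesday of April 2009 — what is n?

4th

Day 28 falls in week ⌈28/7⌉ of the month.
Days 1–7 hold the 1st Tuesday, 8–14 the 2nd, 15–21 the 3rd, 22–28 the 4th, 29–31 the 5th.
28 is in the range for the 4th.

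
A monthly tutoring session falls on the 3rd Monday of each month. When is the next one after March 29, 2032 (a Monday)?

March 2032 starts on a Monday; its first Monday is the 1st, so the 3rd Monday is the 15th — March 15, 2032.
That is not after March 29, 2032, so look at April 2032.
April 2032 starts on a Thursday; its first Monday is the 5th, so the 3rd Monday is the 19th — April 19, 2032.

April 19, 2032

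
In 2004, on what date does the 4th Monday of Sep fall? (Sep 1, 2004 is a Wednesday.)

Sep 2004 begins on a Wednesday, so the first Monday is Sep 6 (5 days later).
The 4th Monday is 3 weeks later: 6 + 21 = 27.

Sep 27, 2004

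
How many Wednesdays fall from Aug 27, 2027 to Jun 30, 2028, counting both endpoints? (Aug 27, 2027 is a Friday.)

44

Aug 27, 2027 is a Friday; the first Wednesday on or after it is Sep 1, 2027 (5 days later).
From Sep 1, 2027 to Jun 30, 2028: 29 + 31 + 30 + 31 + 31 + 29 + 31 + 30 + 31 + 30 = 303 days (rest of Sep, Oct, Nov, Dec, Jan, Feb, Mar, Apr, May, Jun).
303 ÷ 7 = 43 full weeks with remainder 2, so 43 more Wednesdays after the first → 44.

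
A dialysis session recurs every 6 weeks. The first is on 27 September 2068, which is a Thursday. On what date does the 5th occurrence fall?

14 March 2069

The 5th occurrence is 4 intervals after the first: 4 × 42 = 168 days after 27 September 2068.
September has 30 days — 3 days to the end of September leaves 165.
October has 31 days (134 left).
November has 30 days (104 left).
December has 31 days (73 left).
January has 31 days (42 left).
February has 28 days (14 left).
14 days into March → 14 March 2069.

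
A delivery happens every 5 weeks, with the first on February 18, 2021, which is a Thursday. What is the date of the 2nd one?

The 2nd occurrence is 1 interval after the first: 1 × 35 = 35 days after February 18, 2021.
February has 28 days — 10 days to the end of February leaves 25.
25 days into March → March 25, 2021.

March 25, 2021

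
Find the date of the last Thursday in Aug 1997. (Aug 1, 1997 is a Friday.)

Aug 28, 1997

Aug 1997 begins on a Friday, so the first Thursday is Aug 7 (6 days later).
Aug 1997 has 31 days. Adding weeks: 7, 14, 21, 28 — the last one ≤ 31 is the 28th.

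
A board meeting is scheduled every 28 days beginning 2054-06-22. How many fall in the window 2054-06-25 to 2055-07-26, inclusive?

14

Occurrences land 28·i days after 2054-06-22 for i = 0, 1, 2, …
2054-06-25 is 3 days after the start; 3 ÷ 28 = 0 remainder 3; since the remainder is 3, round up to i = 1. First occurrence in the window: #2 on 2054-07-20 (1×28 = 28 days in).
2055-07-26 is 399 days after the start; 399 ÷ 28 = 14 remainder 7. Last occurrence in the window: #15 on 2055-07-19.
Occurrences #2 through #15: 14 in total.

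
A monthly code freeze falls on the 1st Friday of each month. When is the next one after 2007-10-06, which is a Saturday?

2007-11-02

October 2007 starts on a Monday, so its 1st Friday is 2007-10-05 (4 days in).
That is not after 2007-10-06, so look at November 2007.
November 2007 starts on a Thursday, so its 1st Friday is 2007-11-02 (1 day in).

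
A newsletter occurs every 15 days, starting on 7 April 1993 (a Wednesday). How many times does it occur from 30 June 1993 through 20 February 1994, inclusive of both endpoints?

16

Occurrences land 15·i days after 7 April 1993 for i = 0, 1, 2, …
30 June 1993 is 84 days after the start; 84 ÷ 15 = 5 remainder 9; since the remainder is 9, round up to i = 6. First occurrence in the window: #7 on 6 July 1993 (6×15 = 90 days in).
20 February 1994 is 319 days after the start; 319 ÷ 15 = 21 remainder 4. Last occurrence in the window: #22 on 16 February 1994.
Occurrences #7 through #22: 16 in total.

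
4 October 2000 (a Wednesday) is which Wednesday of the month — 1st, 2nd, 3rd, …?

Day 4 falls in week ⌈4/7⌉ of the month.
Days 1–7 hold the 1st Wednesday, 8–14 the 2nd, 15–21 the 3rd, 22–28 the 4th, 29–31 the 5th.
4 is in the range for the 1st.

1st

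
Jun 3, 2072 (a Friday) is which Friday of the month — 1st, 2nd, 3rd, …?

1st

Day 3 falls in week ⌈3/7⌉ of the month.
Days 1–7 hold the 1st Friday, 8–14 the 2nd, 15–21 the 3rd, 22–28 the 4th, 29–31 the 5th.
3 is in the range for the 1st.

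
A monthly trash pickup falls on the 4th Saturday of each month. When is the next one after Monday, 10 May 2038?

22 May 2038

May 2038 starts on a Saturday; its first Saturday is the 1st, so the 4th Saturday is the 22nd — 22 May 2038.
22 May 2038 is after 10 May 2038, so that is the next one.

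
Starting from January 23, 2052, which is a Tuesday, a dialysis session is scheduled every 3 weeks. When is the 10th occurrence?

July 30, 2052

The 10th occurrence is 9 intervals after the first: 9 × 21 = 189 days after January 23, 2052.
January has 31 days — 8 days to the end of January leaves 181.
February has 29 days (152 left).
March has 31 days (121 left).
April has 30 days (91 left).
May has 31 days (60 left).
June has 30 days (30 left).
30 days into July → July 30, 2052.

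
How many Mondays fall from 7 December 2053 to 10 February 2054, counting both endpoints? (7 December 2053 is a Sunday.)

7 December 2053 is a Sunday; the first Monday on or after it is 8 December 2053 (1 day later).
From 8 December 2053 to 10 February 2054: 23 + 31 + 10 = 64 days (rest of December, January, February).
64 ÷ 7 = 9 full weeks with remainder 1, so 9 more Mondays after the first → 10.

10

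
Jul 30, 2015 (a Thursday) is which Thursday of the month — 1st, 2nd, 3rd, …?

5th

Day 30 falls in week ⌈30/7⌉ of the month.
Days 1–7 hold the 1st Thursday, 8–14 the 2nd, 15–21 the 3rd, 22–28 the 4th, 29–31 the 5th.
30 is in the range for the 5th.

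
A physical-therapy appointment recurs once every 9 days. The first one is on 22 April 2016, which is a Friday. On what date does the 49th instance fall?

The 49th occurrence is 48 intervals after the first: 48 × 9 = 432 days after 22 April 2016.
April has 30 days — 8 days to the end of April leaves 424.
From end of April to end of 2016 is 245 days (179 left).
January has 31 days (148 left).
February has 28 days (120 left).
March has 31 days (89 left).
April has 30 days (59 left).
May has 31 days (28 left).
28 days into June → 28 June 2017.

28 June 2017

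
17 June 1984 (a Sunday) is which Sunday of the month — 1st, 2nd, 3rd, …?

3rd

Day 17 falls in week ⌈17/7⌉ of the month.
Days 1–7 hold the 1st Sunday, 8–14 the 2nd, 15–21 the 3rd, 22–28 the 4th, 29–31 the 5th.
17 is in the range for the 3rd.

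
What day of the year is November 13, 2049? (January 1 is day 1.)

Days in months before November: 31 + 28 + 31 + 30 + 31 + 30 + 31 + 31 + 30 + 31 = 304.
Plus 13 days into November → day 317.

317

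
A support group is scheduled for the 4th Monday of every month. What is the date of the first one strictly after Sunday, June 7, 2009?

June 2009 starts on a Monday; its first Monday is the 1st, so the 4th Monday is the 22nd — June 22, 2009.
June 22, 2009 is after June 7, 2009, so that is the next one.

June 22, 2009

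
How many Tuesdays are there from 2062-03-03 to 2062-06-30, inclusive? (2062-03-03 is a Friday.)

2062-03-03 is a Friday; the first Tuesday on or after it is 2062-03-07 (4 days later).
From 2062-03-07 to 2062-06-30: 24 + 30 + 31 + 30 = 115 days (rest of March, April, May, June).
115 ÷ 7 = 16 full weeks with remainder 3, so 16 more Tuesdays after the first → 17.

17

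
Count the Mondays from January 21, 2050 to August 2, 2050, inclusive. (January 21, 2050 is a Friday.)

28

January 21, 2050 is a Friday; the first Monday on or after it is January 24, 2050 (3 days later).
From January 24, 2050 to August 2, 2050: 7 + 28 + 31 + 30 + 31 + 30 + 31 + 2 = 190 days (rest of January, February, March, April, May, June, July, August).
190 ÷ 7 = 27 full weeks with remainder 1, so 27 more Mondays after the first → 28.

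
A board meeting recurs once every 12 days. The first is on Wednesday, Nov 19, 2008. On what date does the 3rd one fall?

The 3rd occurrence is 2 intervals after the first: 2 × 12 = 24 days after Nov 19, 2008.
Nov has 30 days — 11 days to the end of Nov leaves 13.
13 days into Dec → Dec 13, 2008.

Dec 13, 2008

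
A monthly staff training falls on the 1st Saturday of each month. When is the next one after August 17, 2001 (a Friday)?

August 2001 starts on a Wednesday, so its 1st Saturday is August 4, 2001 (3 days in).
That is not after August 17, 2001, so look at September 2001.
September 2001 starts on a Saturday, so its 1st Saturday is September 1, 2001.

September 1, 2001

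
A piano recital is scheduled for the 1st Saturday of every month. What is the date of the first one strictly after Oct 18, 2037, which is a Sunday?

Oct 2037 starts on a Thursday, so its 1st Saturday is Oct 3, 2037 (2 days in).
That is not after Oct 18, 2037, so look at Nov 2037.
Nov 2037 starts on a Sunday, so its 1st Saturday is Nov 7, 2037 (6 days in).

Nov 7, 2037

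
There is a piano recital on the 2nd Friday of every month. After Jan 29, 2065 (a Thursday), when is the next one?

Feb 13, 2065

Jan 2065 starts on a Thursday; its first Friday is the 2nd, so the 2nd Friday is the 9th — Jan 9, 2065.
That is not after Jan 29, 2065, so look at Feb 2065.
Feb 2065 starts on a Sunday; its first Friday is the 6th, so the 2nd Friday is the 13th — Feb 13, 2065.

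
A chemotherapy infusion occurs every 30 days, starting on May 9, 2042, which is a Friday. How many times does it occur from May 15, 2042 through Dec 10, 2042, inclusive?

Occurrences land 30·i days after May 9, 2042 for i = 0, 1, 2, …
May 15, 2042 is 6 days after the start; 6 ÷ 30 = 0 remainder 6; since the remainder is 6, round up to i = 1. First occurrence in the window: #2 on Jun 8, 2042 (1×30 = 30 days in).
Dec 10, 2042 is 215 days after the start; 215 ÷ 30 = 7 remainder 5. Last occurrence in the window: #8 on Dec 5, 2042.
Occurrences #2 through #8: 7 in total.

7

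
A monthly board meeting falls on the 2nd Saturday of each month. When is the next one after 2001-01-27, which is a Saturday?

2001-02-10

January 2001 starts on a Monday; its first Saturday is the 6th, so the 2nd Saturday is the 13th — 2001-01-13.
That is not after 2001-01-27, so look at February 2001.
February 2001 starts on a Thursday; its first Saturday is the 3rd, so the 2nd Saturday is the 10th — 2001-02-10.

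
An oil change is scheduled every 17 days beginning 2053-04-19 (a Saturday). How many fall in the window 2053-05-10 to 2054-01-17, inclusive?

Occurrences land 17·i days after 2053-04-19 for i = 0, 1, 2, …
2053-05-10 is 21 days after the start; 21 ÷ 17 = 1 remainder 4; since the remainder is 4, round up to i = 2. First occurrence in the window: #3 on 2053-05-23 (2×17 = 34 days in).
2054-01-17 is 273 days after the start; 273 ÷ 17 = 16 remainder 1. Last occurrence in the window: #17 on 2054-01-16.
Occurrences #3 through #17: 15 in total.

15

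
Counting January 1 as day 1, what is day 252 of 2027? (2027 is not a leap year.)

Sep 9, 2027

Jan has 31 days (252 − 31 = 221 remain).
Feb has 28 days (221 − 28 = 193 remain).
Mar has 31 days (193 − 31 = 162 remain).
Apr has 30 days (162 − 30 = 132 remain).
May has 31 days (132 − 31 = 101 remain).
Jun has 30 days (101 − 30 = 71 remain).
Jul has 31 days (71 − 31 = 40 remain).
Aug has 31 days (40 − 31 = 9 remain).
9 into Sep → Sep 9.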